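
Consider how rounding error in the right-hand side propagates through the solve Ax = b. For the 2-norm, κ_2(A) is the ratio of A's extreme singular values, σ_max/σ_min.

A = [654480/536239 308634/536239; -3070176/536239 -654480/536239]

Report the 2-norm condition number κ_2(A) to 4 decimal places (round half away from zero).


M = AᵀA = [5862180096/171060241 1315504800/171060241; 1315504800/171060241 311480676/171060241]. tr(M)=3672612/101761, det(M)=331776/101761
eigenvalues of AᵀA: λ = (tr ± √(tr²−4·det))/2 = 36, 9216/101761
σ_max=√36=6, σ_min=√(9216/101761)=(96/319) → κ = 19.9375

19.9375


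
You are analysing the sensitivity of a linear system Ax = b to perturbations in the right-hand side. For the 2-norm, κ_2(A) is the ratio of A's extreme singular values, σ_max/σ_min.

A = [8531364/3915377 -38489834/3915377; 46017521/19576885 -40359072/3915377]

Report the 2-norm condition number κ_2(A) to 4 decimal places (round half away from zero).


form AᵀA = [4681589217001/455712754225 -4160616366312/91142550845; -4160616366312/91142550845 3698361491140/18228510169] with trace 57787404221/271096225 and determinant 113592964/271096225
eigenvalues of AᵀA: λ = (tr ± √(tr²−4·det))/2 = 5329/25, 21316/10843849
so κ_2 = √((5329/25) / (21316/10843849)) = 329.3000

329.3000


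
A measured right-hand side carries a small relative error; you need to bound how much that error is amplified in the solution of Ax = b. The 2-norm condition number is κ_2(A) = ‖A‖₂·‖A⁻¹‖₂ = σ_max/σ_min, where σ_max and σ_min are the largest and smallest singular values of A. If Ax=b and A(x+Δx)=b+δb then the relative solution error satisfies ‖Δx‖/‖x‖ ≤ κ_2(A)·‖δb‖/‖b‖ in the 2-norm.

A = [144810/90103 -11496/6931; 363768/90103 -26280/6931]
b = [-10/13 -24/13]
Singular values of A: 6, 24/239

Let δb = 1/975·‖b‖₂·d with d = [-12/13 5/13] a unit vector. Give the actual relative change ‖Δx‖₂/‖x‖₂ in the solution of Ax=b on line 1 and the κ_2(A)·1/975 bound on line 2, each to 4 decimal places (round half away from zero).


from the listed singular values, σ₁ = 6, σ_n = 24/239
κ_2(A) = 6 / (24/239) = 59.7500
perturbation bound = 59.7500·1/975 = 0.0613
solve Ax = b  →  x = [-0.2414 0.2299]
2-norm of b is 2.0000; of x, 0.3333
δb = ε·‖b‖·d = [-0.0019 0.0008]; solving A·Δx = δb gives ‖Δx‖ = 0.0204
dividing the unrounded norms, ‖Δx‖/‖x‖ = 0.0613
so the bound is sharp here: realised error equals the bound

0.0613
0.0613


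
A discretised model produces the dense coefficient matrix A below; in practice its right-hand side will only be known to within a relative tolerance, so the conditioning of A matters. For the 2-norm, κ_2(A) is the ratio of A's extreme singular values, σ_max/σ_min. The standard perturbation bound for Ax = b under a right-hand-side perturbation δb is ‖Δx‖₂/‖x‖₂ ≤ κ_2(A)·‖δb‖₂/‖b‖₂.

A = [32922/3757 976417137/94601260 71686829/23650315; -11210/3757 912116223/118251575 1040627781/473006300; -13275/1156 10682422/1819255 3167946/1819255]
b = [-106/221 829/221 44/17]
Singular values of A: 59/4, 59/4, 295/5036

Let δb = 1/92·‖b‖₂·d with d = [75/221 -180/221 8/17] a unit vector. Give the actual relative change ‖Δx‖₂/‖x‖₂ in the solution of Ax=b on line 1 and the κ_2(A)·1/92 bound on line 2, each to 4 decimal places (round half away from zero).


largest singular value 59/4, smallest 295/5036
κ_2(A) = (59/4) / (295/5036) = 251.8000
worst-case relative error ≤ 251.8000 × 1/92 = 2.7370
solve Ax = b  →  x = [-0.2074 9.7398 -32.7242]
2-norm of b is 4.5826; of x, 34.1435
Δx = A⁻¹·δb where δb = 1/92·4.5826·d; ‖Δx‖ = 0.8503
relative error = 0.0249
realised/bound (from unrounded values) ≈ 0.0091

0.0249
2.7370


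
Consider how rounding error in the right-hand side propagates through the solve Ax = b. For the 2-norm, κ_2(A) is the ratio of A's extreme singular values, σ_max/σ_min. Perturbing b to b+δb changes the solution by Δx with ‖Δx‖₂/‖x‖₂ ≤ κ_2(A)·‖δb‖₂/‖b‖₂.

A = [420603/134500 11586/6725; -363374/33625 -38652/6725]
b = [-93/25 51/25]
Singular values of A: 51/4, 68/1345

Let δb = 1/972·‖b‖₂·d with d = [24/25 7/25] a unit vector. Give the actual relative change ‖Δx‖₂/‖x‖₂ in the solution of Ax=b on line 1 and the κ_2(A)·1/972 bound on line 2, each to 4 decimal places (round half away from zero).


from the listed singular values, σ₁ = 51/4, σ_n = 68/1345
κ_2(A) = (51/4) / (68/1345) = 252.1875
bound on ‖Δx‖/‖x‖: κ·ε = 252.1875·1/972 = 0.2595
solve Ax = b  →  x = [27.7163 -52.4680]
2-norm of b is 4.2426; of x, 59.3387
δb = ε·‖b‖·d = [0.0042 0.0012]; solving A·Δx = δb gives ‖Δx‖ = 0.0863
dividing the unrounded norms, ‖Δx‖/‖x‖ = 0.0015
tightness: 0.0015 against a bound of 0.2595 (unrounded ratio ≈ 0.0056)

0.0015
0.2595


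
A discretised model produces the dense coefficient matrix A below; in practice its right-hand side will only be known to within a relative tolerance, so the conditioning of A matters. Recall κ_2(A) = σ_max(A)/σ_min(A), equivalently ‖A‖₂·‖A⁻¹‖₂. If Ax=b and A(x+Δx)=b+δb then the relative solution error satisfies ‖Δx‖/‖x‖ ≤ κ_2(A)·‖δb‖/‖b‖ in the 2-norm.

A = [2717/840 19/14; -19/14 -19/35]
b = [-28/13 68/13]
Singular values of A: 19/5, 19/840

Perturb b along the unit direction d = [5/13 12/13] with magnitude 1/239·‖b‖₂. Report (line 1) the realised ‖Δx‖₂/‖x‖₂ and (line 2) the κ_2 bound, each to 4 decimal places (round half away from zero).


largest singular value 19/5, smallest 19/840
condition number: (19/5) ÷ (19/840) = 168.0000
bound on ‖Δx‖/‖x‖: κ·ε = 168.0000·1/239 = 0.7029
solve Ax = b  →  x = [-68.9879 162.8340]
2-norm of b is 5.6569; of x, 176.8452
Δx = A⁻¹·δb where δb = 1/239·5.6569·d; ‖Δx‖ = 1.0464
relative error = 0.0059
so the bound overstates the realised error by a factor of ≈ 118.7960 (computed from the unrounded values)

0.0059
0.7029


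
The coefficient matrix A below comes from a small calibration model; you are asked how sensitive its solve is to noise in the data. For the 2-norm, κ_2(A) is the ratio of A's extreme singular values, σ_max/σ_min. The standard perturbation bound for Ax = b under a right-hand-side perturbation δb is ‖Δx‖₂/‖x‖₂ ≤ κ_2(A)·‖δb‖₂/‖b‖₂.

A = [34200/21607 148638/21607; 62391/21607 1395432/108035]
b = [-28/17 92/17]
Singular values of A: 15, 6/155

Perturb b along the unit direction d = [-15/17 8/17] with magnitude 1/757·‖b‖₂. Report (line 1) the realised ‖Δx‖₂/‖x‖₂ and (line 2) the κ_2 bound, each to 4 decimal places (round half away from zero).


0.0019
0.5119

from the listed singular values, σ₁ = 15, σ_n = 6/155
κ_2(A) = 15 / (6/155) = 387.5000
worst-case relative error ≤ 387.5000 × 1/757 = 0.5119
solve Ax = b  →  x = [-100.7545 22.9431]
‖b‖₂ = 5.6569 and ‖x‖₂ = 103.3337
re-solving with b+δb shifts x by Δx of norm 0.1930
dividing the unrounded norms, ‖Δx‖/‖x‖ = 0.0019
realised/bound (from unrounded values) ≈ 0.0036


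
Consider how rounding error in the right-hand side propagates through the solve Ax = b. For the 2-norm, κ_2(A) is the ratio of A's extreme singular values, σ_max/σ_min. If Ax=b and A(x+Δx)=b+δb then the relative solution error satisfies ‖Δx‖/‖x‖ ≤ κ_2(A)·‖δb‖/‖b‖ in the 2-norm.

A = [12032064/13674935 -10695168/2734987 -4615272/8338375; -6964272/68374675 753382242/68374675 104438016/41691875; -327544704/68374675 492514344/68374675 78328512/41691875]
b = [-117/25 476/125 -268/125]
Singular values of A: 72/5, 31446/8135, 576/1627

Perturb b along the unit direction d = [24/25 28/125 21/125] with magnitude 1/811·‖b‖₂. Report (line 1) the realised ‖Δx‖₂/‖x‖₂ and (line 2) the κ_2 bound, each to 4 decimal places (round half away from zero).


0.0020
0.0502

from the listed singular values, σ₁ = 72/5, σ_n = 576/1627
condition number: (72/5) ÷ (576/1627) = 40.6750
bound on ‖Δx‖/‖x‖: κ·ε = 40.6750·1/811 = 0.0502
solve Ax = b  →  x = [0.4205 2.8451 -10.9773]
2-norm of b is 6.4031; of x, 11.3478
Δx = A⁻¹·δb where δb = 1/811·6.4031·d; ‖Δx‖ = 0.0223
relative error = 0.0020
realised/bound (from unrounded values) ≈ 0.0392


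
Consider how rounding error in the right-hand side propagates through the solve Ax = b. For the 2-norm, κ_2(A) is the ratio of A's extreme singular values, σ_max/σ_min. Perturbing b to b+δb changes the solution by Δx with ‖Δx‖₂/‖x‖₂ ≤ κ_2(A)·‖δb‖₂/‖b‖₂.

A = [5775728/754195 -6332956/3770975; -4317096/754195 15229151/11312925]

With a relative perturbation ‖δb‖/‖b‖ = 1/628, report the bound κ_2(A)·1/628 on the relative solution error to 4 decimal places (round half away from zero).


M = AᵀA = [2079854072128/22752403921 -2339706676552/113762019605; -2339706676552/113762019605 23715361018489/5119290882225]. tr(M)=292494067369/3045384225, det(M)=1475789056/3045384225
char-poly roots: 2401/25 and 614656/121815369
so κ_2 = √((2401/25) / (614656/121815369)) = 137.9625
bound on ‖Δx‖/‖x‖: κ·ε = 137.9625·1/628 = 0.2197

0.2197


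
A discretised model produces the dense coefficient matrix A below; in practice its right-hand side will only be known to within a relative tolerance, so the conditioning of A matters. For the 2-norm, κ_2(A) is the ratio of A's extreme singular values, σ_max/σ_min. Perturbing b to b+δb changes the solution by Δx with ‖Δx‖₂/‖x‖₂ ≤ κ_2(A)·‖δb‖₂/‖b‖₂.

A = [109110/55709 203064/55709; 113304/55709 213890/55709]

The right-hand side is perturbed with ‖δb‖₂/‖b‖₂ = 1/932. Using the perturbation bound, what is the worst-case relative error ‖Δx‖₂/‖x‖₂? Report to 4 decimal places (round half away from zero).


form AᵀA = [1730628/217073 3244800/217073; 3244800/217073 6084068/217073] with trace 459688/12769 and determinant 144/12769
solving λ² − 459688/12769·λ + 144/12769 = 0 gives λ = 36, 4/12769
κ = σ_max/σ_min = 6/(2/113) = 339.0000
worst-case relative error ≤ 339.0000 × 1/932 = 0.3637

0.3637


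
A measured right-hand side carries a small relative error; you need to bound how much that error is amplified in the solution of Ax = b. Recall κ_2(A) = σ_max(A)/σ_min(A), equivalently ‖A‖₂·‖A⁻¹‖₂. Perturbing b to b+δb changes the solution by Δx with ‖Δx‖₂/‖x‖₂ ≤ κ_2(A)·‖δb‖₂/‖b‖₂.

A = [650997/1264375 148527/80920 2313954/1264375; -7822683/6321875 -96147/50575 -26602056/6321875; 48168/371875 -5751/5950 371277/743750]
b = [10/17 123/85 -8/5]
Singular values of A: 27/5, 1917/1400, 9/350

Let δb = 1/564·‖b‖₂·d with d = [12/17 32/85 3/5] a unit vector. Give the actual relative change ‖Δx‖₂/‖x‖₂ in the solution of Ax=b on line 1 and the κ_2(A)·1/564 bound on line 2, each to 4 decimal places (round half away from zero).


σ_max = 27/5, σ_min = 9/350
condition number: (27/5) ÷ (9/350) = 210.0000
perturbation bound = 210.0000·1/564 = 0.3723
solve Ax = b  →  x = [-0.2382 1.2016 -0.8167]
‖b‖₂ = 2.2361 and ‖x‖₂ = 1.4723
δb = ε·‖b‖·d = [0.0028 0.0015 0.0024]; solving A·Δx = δb gives ‖Δx‖ = 0.1542
relative error = 0.1047
realised/bound (from unrounded values) ≈ 0.2812

0.1047
0.3723


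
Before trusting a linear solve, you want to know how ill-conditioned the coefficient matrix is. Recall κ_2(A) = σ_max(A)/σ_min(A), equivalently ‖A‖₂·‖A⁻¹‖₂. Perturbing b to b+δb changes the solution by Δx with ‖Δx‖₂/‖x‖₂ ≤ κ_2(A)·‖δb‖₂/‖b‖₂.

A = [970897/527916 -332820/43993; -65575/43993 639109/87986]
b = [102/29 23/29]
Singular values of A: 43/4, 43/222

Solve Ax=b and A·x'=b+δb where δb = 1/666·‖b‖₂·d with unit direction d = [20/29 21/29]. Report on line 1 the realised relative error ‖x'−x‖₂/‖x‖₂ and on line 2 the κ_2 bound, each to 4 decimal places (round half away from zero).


from the listed singular values, σ₁ = 43/4, σ_n = 43/222
κ_2(A) = (43/4) / (43/222) = 55.5000
κ_2(A)·‖δb‖/‖b‖ = 0.0833
solve Ax = b  →  x = [15.1514 3.2184]
‖b‖₂ = 3.6056 and ‖x‖₂ = 15.4895
with δb = [0.0037 0.0039], A·Δx = δb → ‖Δx‖ = 0.0280
realised ‖Δx‖/‖x‖ = 0.0018
realised/bound (from unrounded values) ≈ 0.0217

0.0018
0.0833


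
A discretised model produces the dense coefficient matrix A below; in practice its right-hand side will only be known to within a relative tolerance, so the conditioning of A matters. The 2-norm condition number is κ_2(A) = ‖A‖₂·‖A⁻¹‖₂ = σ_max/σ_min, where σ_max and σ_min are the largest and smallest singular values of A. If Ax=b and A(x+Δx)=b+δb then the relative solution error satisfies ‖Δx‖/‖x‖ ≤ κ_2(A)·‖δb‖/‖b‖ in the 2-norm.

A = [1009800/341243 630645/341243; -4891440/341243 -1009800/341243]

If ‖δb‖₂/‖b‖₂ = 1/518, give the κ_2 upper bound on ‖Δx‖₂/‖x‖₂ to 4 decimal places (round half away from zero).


0.0245

form AᵀA = [14839905600/69272329 3317193000/69272329; 3317193000/69272329 843194025/69272329] with trace 9329625/41209 and determinant 12960000/41209
λ_max, λ_min = (9329625/41209 ± √84905628080625/1698181681)/2 = 225, 57600/41209
σ_max=√225=15, σ_min=√(57600/41209)=(240/203) → κ = 12.6875
bound on ‖Δx‖/‖x‖: κ·ε = 12.6875·1/518 = 0.0245


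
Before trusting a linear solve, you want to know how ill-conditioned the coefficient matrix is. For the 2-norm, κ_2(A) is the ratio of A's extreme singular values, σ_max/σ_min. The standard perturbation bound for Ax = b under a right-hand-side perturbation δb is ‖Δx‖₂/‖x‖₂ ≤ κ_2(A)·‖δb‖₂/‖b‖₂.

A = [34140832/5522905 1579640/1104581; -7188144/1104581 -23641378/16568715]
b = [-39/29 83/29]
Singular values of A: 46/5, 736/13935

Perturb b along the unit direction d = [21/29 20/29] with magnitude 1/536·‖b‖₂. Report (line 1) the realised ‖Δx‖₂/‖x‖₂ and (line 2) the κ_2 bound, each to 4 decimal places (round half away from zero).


0.0059
0.3250

from the listed singular values, σ₁ = 46/5, σ_n = 736/13935
condition number: (46/5) ÷ (736/13935) = 174.1875
worst-case relative error ≤ 174.1875 × 1/536 = 0.3250
solve Ax = b  →  x = [-4.4743 18.4001]
‖b‖₂ = 3.1623 and ‖x‖₂ = 18.9362
Δx = A⁻¹·δb where δb = 1/536·3.1623·d; ‖Δx‖ = 0.1117
dividing the unrounded norms, ‖Δx‖/‖x‖ = 0.0059
realised/bound (from unrounded values) ≈ 0.0182


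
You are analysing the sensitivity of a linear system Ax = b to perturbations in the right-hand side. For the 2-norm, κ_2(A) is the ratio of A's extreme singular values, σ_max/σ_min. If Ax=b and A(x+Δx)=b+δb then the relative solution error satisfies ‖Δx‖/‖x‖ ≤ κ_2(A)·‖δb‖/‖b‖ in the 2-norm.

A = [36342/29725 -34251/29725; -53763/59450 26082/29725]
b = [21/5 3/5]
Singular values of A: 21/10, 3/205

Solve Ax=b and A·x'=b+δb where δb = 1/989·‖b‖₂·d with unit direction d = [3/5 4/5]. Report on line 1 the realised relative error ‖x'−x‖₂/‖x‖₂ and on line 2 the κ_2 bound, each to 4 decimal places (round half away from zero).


0.0014
0.1451

σ_max = 21/10, σ_min = 3/205
κ_2(A) = (21/10) / (3/205) = 143.5000
bound on ‖Δx‖/‖x‖: κ·ε = 143.5000·1/989 = 0.1451
solve Ax = b  →  x = [142.4138 147.4631]
‖b‖₂ = 4.2426 and ‖x‖₂ = 205.0050
Δx = A⁻¹·δb where δb = 1/989·4.2426·d; ‖Δx‖ = 0.2931
relative error = 0.0014
tightness: 0.0014 against a bound of 0.1451 (unrounded ratio ≈ 0.0099)


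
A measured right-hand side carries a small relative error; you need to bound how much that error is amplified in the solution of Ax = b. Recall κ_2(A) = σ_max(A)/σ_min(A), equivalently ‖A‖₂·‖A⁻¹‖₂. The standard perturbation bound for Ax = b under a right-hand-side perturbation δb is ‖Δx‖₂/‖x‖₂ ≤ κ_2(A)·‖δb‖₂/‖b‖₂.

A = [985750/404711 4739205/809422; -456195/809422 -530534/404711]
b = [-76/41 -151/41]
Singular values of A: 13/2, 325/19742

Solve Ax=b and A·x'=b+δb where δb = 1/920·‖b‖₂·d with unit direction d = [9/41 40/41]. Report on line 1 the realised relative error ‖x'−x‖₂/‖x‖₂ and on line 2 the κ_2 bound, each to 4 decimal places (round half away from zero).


σ_max = 13/2, σ_min = 325/19742
κ = σ_max/σ_min = (13/2)/(325/19742) = 394.8400
perturbation bound = 394.8400·1/920 = 0.4292
solve Ax = b  →  x = [224.2286 -93.5953]
‖b‖ = 4.1231, ‖x‖ = 242.9785
Δx = A⁻¹·δb where δb = 1/920·4.1231·d; ‖Δx‖ = 0.2722
realised ‖Δx‖/‖x‖ = 0.0011
realised/bound (from unrounded values) ≈ 0.0026

0.0011
0.4292


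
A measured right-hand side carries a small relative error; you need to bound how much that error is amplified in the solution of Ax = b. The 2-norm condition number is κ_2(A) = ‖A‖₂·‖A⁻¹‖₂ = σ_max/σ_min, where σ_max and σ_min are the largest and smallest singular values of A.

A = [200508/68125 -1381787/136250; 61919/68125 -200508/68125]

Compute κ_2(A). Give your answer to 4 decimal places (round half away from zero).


AᵀA = [70459873/7425625 -241511886/7425625; -241511886/7425625 3312238633/29702500]; tr = 5750525/47524, det = 14641/47524
eigenvalues of AᵀA: λ = (tr ± √(tr²−4·det))/2 = 121, 121/47524
κ_2(A) = √(λ_max/λ_min) = √(121 / (121/47524)) = 218.0000

218.0000


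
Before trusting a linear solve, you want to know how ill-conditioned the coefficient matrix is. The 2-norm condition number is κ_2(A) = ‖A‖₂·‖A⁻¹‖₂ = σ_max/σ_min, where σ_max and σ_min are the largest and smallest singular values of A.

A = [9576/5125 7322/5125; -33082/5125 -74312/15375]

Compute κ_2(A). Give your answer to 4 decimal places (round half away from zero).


AᵀA = [9488948/210125 21349888/630375; 21349888/630375 48038228/1891125]; tr = 26687752/378225, det = 38416/1050625
solving λ² − 26687752/378225·λ + 38416/1050625 = 0 gives λ = 1764/25, 196/378225
κ = σ_max/σ_min = (42/5)/(14/615) = 369.0000

369.0000


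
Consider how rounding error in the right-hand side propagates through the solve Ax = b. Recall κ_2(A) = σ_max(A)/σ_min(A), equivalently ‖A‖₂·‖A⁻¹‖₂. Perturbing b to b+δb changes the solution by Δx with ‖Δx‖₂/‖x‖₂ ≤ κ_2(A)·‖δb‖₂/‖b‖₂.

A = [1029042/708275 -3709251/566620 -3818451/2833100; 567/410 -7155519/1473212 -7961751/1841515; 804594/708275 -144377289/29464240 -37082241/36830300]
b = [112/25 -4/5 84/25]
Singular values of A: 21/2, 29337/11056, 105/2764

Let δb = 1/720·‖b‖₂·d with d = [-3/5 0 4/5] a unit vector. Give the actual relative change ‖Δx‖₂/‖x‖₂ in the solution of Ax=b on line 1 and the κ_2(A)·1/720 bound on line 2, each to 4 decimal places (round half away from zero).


largest singular value 21/2, smallest 105/2764
condition number: (21/2) ÷ (105/2764) = 276.4000
perturbation bound = 276.4000·1/720 = 0.3839
solve Ax = b  →  x = [0.0836 -0.9229 1.2485]
‖b‖₂ = 5.6569 and ‖x‖₂ = 1.5548
δb = ε·‖b‖·d = [-0.0047 0.0000 0.0063]; solving A·Δx = δb gives ‖Δx‖ = 0.2068
realised ‖Δx‖/‖x‖ = 0.1330
tightness: 0.1330 against a bound of 0.3839 (unrounded ratio ≈ 0.3465)

0.1330
0.3839


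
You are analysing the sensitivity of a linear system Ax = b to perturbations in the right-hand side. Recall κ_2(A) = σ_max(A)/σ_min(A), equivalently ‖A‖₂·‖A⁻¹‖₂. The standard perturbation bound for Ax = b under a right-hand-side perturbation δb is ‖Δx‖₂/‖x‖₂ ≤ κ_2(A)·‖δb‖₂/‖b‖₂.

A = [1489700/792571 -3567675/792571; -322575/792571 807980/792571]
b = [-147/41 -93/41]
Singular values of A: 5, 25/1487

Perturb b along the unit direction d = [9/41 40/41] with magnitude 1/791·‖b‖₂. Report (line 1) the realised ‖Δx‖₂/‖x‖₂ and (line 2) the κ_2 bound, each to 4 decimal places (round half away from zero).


0.0018
0.3760

largest singular value 5, smallest 25/1487
κ = σ_max/σ_min = 5/(25/1487) = 297.4000
worst-case relative error ≤ 297.4000 × 1/791 = 0.3760
solve Ax = b  →  x = [-164.9446 -68.0769]
‖b‖ = 4.2426, ‖x‖ = 178.4410
re-solving with b+δb shifts x by Δx of norm 0.3190
dividing the unrounded norms, ‖Δx‖/‖x‖ = 0.0018
so the bound overstates the realised error by a factor of ≈ 210.2947 (computed from the unrounded values)


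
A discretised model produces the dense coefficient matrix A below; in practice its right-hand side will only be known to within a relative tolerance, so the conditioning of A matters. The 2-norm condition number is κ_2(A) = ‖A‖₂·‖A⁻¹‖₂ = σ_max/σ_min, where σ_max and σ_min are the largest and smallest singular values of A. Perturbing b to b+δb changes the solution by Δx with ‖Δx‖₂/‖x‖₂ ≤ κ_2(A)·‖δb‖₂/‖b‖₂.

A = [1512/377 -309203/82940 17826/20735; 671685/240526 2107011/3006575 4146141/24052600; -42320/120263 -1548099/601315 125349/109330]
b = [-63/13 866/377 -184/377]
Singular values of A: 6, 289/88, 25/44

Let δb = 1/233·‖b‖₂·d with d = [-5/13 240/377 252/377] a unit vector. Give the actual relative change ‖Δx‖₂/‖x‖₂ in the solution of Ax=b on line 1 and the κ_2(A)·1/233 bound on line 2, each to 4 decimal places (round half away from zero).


0.0076
0.0453

from the listed singular values, σ₁ = 6, σ_n = 25/44
κ_2(A) = 6 / (25/44) = 10.5600
perturbation bound = 10.5600·1/233 = 0.0453
solve Ax = b  →  x = [-0.0628 2.3431 4.8166]
2-norm of b is 5.3852; of x, 5.3567
with δb = [-0.0089 0.0147 0.0154], A·Δx = δb → ‖Δx‖ = 0.0407
realised ‖Δx‖/‖x‖ = 0.0076
tightness: 0.0076 against a bound of 0.0453 (unrounded ratio ≈ 0.1676)


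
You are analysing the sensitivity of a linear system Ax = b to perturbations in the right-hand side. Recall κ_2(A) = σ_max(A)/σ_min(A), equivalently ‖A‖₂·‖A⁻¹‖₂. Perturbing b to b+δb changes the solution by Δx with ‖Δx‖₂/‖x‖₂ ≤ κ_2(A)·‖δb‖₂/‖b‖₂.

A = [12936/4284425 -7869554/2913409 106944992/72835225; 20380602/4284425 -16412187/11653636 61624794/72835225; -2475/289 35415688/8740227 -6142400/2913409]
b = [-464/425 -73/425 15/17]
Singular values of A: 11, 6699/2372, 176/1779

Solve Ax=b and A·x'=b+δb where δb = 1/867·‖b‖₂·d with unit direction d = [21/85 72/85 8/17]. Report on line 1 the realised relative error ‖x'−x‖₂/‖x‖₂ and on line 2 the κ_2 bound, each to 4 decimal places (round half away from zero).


from the listed singular values, σ₁ = 11, σ_n = 176/1779
κ_2(A) = 11 / (176/1779) = 111.1875
perturbation bound = 111.1875·1/867 = 0.1282
solve Ax = b  →  x = [0.0864 0.3134 -0.1672]
‖b‖₂ = 1.4142 and ‖x‖₂ = 0.3656
Δx = A⁻¹·δb where δb = 1/867·1.4142·d; ‖Δx‖ = 0.0165
dividing the unrounded norms, ‖Δx‖/‖x‖ = 0.0451
so the bound overstates the realised error by a factor of ≈ 2.8434 (computed from the unrounded values)

0.0451
0.1282


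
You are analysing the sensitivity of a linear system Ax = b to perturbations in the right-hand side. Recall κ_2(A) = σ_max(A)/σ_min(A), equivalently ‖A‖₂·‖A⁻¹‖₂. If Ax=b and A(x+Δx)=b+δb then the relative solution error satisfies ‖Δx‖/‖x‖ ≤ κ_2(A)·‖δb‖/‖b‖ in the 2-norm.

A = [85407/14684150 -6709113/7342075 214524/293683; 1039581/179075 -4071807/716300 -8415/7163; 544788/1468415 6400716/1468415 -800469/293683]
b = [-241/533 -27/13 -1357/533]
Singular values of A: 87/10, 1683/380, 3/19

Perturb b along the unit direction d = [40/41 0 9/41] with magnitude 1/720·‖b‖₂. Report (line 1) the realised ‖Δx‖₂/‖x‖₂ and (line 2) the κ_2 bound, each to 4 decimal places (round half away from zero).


from the listed singular values, σ₁ = 87/10, σ_n = 3/19
κ = σ_max/σ_min = (87/10)/(3/19) = 55.1000
κ_2(A)·‖δb‖/‖b‖ = 0.0765
solve Ax = b  →  x = [-3.9556 -2.8230 -4.1191]
‖b‖₂ = 3.3166 and ‖x‖₂ = 6.3705
re-solving with b+δb shifts x by Δx of norm 0.0292
realised ‖Δx‖/‖x‖ = 0.0046
realised/bound (from unrounded values) ≈ 0.0598

0.0046
0.0765


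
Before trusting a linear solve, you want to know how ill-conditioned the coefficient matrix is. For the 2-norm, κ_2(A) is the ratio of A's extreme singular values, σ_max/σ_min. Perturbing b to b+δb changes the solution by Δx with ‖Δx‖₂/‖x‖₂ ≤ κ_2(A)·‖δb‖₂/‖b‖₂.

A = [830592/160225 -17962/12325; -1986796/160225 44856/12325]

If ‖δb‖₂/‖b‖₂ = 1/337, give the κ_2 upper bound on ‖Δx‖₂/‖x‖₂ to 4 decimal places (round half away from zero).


form AᵀA = [5487859664/30381125 -1600597152/30381125; -1600597152/30381125 466938836/30381125] with trace 47638388/243049 and determinant 153664/243049
char-poly roots: 196 and 784/243049
σ_max=√196=14, σ_min=√(784/243049)=(28/493) → κ = 246.5000
κ_2(A)·‖δb‖/‖b‖ = 0.7315

0.7315


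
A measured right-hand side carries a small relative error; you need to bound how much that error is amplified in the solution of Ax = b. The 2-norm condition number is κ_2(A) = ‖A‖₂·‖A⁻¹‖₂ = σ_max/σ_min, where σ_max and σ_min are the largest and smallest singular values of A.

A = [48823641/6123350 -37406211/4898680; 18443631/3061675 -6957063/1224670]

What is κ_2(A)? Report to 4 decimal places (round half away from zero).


270.2720

AᵀA = [149776720734141/1499816608900 -114112617582411/1199853287120; -114112617582411/1199853287120 86945449230081/959882629696]; tr = 5434082951841/28533966400, det = 566678025/1141358656
λ_max, λ_min = (5434082951841/28533966400 ± √29527640570316499089289281/814187238516328960000)/2 = 4761/25, 2975625/1141358656
so κ_2 = √((4761/25) / (2975625/1141358656)) = 270.2720


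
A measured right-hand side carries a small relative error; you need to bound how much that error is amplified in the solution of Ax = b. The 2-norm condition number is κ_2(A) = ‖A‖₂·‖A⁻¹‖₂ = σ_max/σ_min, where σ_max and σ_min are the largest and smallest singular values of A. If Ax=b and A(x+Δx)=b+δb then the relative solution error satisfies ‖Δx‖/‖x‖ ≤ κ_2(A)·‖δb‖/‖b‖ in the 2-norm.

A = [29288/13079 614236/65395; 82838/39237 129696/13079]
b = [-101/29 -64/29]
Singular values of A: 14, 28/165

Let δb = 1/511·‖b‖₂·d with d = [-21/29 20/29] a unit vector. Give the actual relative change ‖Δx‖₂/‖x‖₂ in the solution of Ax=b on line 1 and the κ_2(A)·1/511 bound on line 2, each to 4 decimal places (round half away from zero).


largest singular value 14, smallest 28/165
condition number: 14 ÷ (28/165) = 82.5000
bound on ‖Δx‖/‖x‖: κ·ε = 82.5000·1/511 = 0.1614
solve Ax = b  →  x = [-5.8118 1.0148]
‖b‖₂ = 4.1231 and ‖x‖₂ = 5.8998
with δb = [-0.0058 0.0056], A·Δx = δb → ‖Δx‖ = 0.0475
realised ‖Δx‖/‖x‖ = 0.0081
realised/bound (from unrounded values) ≈ 0.0499

0.0081
0.1614


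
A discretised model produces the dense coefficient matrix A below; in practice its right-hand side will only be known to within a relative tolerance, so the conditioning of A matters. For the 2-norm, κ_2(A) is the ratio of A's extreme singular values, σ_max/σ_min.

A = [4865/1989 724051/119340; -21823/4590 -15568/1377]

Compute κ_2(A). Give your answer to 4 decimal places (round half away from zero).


form AᵀA = [352202509/12320100 507041003/7392060; 507041003/7392060 73017169681/443523600] with trace 101415929/524880 and determinant 373301041/262440000
solving λ² − 101415929/524880·λ + 373301041/262440000 = 0 gives λ = 19321/100, 19321/2624400
κ_2(A) = √(λ_max/λ_min) = √((19321/100) / (19321/2624400)) = 162.0000

162.0000


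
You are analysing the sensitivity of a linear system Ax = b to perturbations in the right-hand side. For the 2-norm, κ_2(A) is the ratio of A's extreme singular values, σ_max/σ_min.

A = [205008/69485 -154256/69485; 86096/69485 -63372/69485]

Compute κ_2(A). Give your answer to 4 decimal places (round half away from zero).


M = AᵀA = [58509824/5713805 -43881408/5713805; -43881408/5713805 32912336/5713805]. tr(M)=18284432/1142761, det(M)=4096/1142761
solving λ² − 18284432/1142761·λ + 4096/1142761 = 0 gives λ = 16, 256/1142761
κ_2(A) = √(λ_max/λ_min) = √(16 / (256/1142761)) = 267.2500

267.2500


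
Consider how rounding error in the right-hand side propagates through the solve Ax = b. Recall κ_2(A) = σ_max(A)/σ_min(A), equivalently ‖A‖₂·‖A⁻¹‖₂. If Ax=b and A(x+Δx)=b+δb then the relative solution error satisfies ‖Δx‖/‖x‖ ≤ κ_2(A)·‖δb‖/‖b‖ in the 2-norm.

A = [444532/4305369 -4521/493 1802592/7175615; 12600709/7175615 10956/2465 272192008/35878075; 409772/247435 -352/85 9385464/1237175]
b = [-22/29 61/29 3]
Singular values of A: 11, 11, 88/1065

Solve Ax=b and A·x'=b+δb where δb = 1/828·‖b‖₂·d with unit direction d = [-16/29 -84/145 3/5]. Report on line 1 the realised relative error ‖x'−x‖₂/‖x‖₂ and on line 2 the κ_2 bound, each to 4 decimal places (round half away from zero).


0.0045
0.1608

largest singular value 11, smallest 88/1065
condition number: 11 ÷ (88/1065) = 133.1250
κ_2(A)·‖δb‖/‖b‖ = 0.1608
solve Ax = b  →  x = [-11.7355 0.0321 2.9748]
‖b‖ = 3.7417, ‖x‖ = 12.1067
with δb = [-0.0025 -0.0026 0.0027], A·Δx = δb → ‖Δx‖ = 0.0547
relative error = 0.0045
tightness: 0.0045 against a bound of 0.1608 (unrounded ratio ≈ 0.0281)


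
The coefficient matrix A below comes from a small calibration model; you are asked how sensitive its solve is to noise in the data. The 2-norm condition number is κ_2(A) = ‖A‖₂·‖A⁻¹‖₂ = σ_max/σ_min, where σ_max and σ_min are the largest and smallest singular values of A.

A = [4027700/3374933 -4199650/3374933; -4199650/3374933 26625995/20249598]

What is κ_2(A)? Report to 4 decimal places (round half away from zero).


AᵀA = [40260912500/13543606129 -126818930875/40630818387; -126818930875/40630818387 1597952169025/487569820644]; tr = 3623478025/579750084, det = 62500/144937521
λ_max, λ_min = (3623478025/579750084 ± √13129013247573900625/336110159898007056)/2 = 25/4, 10000/144937521
κ_2(A) = √(λ_max/λ_min) = √((25/4) / (10000/144937521)) = 300.9750

300.9750


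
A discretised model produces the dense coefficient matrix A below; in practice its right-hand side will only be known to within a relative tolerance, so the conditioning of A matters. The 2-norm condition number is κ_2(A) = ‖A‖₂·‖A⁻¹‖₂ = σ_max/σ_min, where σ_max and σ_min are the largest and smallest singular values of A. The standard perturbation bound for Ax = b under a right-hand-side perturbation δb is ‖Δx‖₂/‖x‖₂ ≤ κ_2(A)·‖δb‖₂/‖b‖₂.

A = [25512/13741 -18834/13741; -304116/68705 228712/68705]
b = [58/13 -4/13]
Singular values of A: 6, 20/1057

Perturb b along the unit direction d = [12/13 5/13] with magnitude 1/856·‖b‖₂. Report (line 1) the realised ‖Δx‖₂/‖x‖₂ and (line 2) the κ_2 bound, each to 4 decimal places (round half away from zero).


σ_max = 6, σ_min = 20/1057
κ_2(A) = 6 / (20/1057) = 317.1000
κ_2(A)·‖δb‖/‖b‖ = 0.3704
solve Ax = b  →  x = [127.1067 168.9200]
‖b‖ = 4.4721, ‖x‖ = 211.4003
re-solving with b+δb shifts x by Δx of norm 0.2761
relative error = 0.0013
so the bound overstates the realised error by a factor of ≈ 283.6232 (computed from the unrounded values)

0.0013
0.3704


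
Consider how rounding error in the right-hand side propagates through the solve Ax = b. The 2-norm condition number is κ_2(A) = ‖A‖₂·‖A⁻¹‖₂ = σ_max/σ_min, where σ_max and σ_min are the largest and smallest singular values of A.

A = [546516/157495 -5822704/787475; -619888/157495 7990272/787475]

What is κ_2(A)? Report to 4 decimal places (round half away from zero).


30.2875

form AᵀA = [27317634832/992187001 -325410985152/4960935005; -325410985152/4960935005 3909933140224/24804675025] with trace 27176769296/146773225 and determinant 5473632256/146773225
solving λ² − 27176769296/146773225·λ + 5473632256/146773225 = 0 gives λ = 4624/25, 1183744/5870929
κ = σ_max/σ_min = (68/5)/(1088/2423) = 30.2875


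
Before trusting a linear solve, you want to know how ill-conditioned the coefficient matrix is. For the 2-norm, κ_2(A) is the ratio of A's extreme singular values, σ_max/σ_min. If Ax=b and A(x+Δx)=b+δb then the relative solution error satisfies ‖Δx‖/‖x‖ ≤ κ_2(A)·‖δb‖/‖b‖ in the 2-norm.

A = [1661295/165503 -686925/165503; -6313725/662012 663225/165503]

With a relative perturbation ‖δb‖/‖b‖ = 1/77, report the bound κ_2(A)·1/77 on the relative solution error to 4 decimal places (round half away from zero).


4.5610

M = AᵀA = [99906707025/521117584 -10406849625/130279396; -10406849625/130279396 1084106250/32569849]. tr(M)=693801225/3083536, det(M)=1265625/3083536
char-poly roots: 225 and 5625/3083536
σ_max=√225=15, σ_min=√(5625/3083536)=(75/1756) → κ = 351.2000
bound on ‖Δx‖/‖x‖: κ·ε = 351.2000·1/77 = 4.5610


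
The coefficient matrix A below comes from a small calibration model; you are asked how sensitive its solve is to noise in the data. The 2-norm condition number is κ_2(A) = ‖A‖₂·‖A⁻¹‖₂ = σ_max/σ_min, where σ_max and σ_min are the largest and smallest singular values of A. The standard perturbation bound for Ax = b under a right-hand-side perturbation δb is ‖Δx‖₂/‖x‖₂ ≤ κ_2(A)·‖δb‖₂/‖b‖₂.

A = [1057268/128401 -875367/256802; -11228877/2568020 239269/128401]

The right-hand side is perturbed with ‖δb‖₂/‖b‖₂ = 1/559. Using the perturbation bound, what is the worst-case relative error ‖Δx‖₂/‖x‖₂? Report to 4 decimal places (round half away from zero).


AᵀA = [152572245997/1755317200 -3178519389/87765860; -3178519389/87765860 264909769/17553172]; tr = 13774094069/135024400, det = 104060401/540097600
char-poly roots: 10201/100 and 10201/5400976
κ_2(A) = √(λ_max/λ_min) = √((10201/100) / (10201/5400976)) = 232.4000
worst-case relative error ≤ 232.4000 × 1/559 = 0.4157

0.4157


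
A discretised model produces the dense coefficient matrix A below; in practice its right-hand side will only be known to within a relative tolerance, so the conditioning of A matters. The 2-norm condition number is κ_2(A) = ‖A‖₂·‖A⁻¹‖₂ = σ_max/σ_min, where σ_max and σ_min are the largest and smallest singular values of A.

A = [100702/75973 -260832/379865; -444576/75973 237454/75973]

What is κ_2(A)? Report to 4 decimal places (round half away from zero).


370.6000

form AᵀA = [123610180/3433609 -329624064/17168045; -329624064/17168045 879026404/85840225] with trace 13734536/297025 and determinant 4624/297025
solving λ² − 13734536/297025·λ + 4624/297025 = 0 gives λ = 1156/25, 4/11881
κ = σ_max/σ_min = (34/5)/(2/109) = 370.6000


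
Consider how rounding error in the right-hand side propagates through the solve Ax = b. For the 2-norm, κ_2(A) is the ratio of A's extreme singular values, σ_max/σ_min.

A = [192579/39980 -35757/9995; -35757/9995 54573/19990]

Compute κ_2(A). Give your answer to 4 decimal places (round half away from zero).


159.9200

M = AᵀA = [2301747201/63936016 -431551233/15984004; -431551233/15984004 323698581/15984004]. tr(M)=3596541525/63936016, det(M)=31640625/255744064
eigenvalues of AᵀA: λ = (tr ± √(tr²−4·det))/2 = 225/4, 140625/63936016
σ_max=√(225/4)=(15/2), σ_min=√(140625/63936016)=(375/7996) → κ = 159.9200


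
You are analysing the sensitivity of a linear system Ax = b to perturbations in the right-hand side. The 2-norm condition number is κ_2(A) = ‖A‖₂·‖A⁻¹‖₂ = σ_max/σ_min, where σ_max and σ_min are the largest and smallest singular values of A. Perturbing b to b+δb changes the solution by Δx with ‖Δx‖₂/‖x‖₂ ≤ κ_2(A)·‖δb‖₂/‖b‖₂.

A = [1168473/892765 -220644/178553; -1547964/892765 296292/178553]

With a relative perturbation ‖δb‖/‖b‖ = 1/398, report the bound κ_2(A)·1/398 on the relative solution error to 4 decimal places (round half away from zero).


M = AᵀA = [5188305789/1099350821 -4941144180/1099350821; -4941144180/1099350821 4705956000/1099350821]. tr(M)=341181441/37908649, det(M)=32400/37908649
solving λ² − 341181441/37908649·λ + 32400/37908649 = 0 gives λ = 9, 3600/37908649
κ = σ_max/σ_min = 3/(60/6157) = 307.8500
perturbation bound = 307.8500·1/398 = 0.7735

0.7735


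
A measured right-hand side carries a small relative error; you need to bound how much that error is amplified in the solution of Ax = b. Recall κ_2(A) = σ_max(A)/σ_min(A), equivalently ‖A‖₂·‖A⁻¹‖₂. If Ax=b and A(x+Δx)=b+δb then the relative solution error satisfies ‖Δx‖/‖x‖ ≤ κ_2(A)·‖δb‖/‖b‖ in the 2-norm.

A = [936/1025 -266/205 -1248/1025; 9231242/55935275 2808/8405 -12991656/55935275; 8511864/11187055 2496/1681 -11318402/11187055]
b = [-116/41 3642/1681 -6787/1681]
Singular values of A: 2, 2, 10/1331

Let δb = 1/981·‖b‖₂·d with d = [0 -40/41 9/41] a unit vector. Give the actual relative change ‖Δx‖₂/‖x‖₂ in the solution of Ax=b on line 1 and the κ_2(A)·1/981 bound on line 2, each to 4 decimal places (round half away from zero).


from the listed singular values, σ₁ = 2, σ_n = 10/1331
condition number: 2 ÷ (10/1331) = 266.2000
κ_2(A)·‖δb‖/‖b‖ = 0.2714
solve Ax = b  →  x = [-320.7600 -0.4000 -237.8200]
‖b‖₂ = 5.3852 and ‖x‖₂ = 399.3063
Δx = A⁻¹·δb where δb = 1/981·5.3852·d; ‖Δx‖ = 0.7306
dividing the unrounded norms, ‖Δx‖/‖x‖ = 0.0018
so the bound overstates the realised error by a factor of ≈ 148.2986 (computed from the unrounded values)

0.0018
0.2714


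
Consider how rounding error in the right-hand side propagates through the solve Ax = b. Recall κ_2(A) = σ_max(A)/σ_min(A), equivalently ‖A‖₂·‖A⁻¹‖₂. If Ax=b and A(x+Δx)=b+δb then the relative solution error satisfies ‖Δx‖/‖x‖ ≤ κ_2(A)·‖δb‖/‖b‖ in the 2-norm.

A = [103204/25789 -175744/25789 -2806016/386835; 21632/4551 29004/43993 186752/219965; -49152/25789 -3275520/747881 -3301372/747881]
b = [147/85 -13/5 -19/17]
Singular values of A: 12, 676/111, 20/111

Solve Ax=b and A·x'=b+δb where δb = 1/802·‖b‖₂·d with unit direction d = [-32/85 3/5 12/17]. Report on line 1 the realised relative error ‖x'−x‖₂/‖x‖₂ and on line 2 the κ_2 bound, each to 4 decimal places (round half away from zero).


largest singular value 12, smallest 20/111
condition number: 12 ÷ (20/111) = 66.6000
bound on ‖Δx‖/‖x‖: κ·ε = 66.6000·1/802 = 0.0830
solve Ax = b  →  x = [-0.1419 11.9760 -11.5677]
2-norm of b is 3.3166; of x, 16.6510
with δb = [-0.0016 0.0025 0.0029], A·Δx = δb → ‖Δx‖ = 0.0230
relative error = 0.0014
so the bound overstates the realised error by a factor of ≈ 60.2457 (computed from the unrounded values)

0.0014
0.0830


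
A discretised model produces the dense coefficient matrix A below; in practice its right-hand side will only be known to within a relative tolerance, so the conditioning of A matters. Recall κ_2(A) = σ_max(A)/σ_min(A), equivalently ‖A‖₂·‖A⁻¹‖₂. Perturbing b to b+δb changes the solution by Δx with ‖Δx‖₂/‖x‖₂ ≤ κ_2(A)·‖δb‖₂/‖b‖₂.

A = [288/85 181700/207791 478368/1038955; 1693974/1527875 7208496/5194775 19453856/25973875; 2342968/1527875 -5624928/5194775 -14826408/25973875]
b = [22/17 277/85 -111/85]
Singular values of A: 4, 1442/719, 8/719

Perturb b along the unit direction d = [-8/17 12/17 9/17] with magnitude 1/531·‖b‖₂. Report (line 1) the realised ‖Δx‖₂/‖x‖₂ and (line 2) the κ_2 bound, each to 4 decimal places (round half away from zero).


σ_max = 4, σ_min = 8/719
κ_2(A) = 4 / (8/719) = 359.5000
bound on ‖Δx‖/‖x‖: κ·ε = 359.5000·1/531 = 0.6770
solve Ax = b  →  x = [0.0612 -40.9035 80.0431]
‖b‖₂ = 3.7417 and ‖x‖₂ = 89.8888
Δx = A⁻¹·δb where δb = 1/531·3.7417·d; ‖Δx‖ = 0.6333
realised ‖Δx‖/‖x‖ = 0.0070
realised/bound (from unrounded values) ≈ 0.0104

0.0070
0.6770
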